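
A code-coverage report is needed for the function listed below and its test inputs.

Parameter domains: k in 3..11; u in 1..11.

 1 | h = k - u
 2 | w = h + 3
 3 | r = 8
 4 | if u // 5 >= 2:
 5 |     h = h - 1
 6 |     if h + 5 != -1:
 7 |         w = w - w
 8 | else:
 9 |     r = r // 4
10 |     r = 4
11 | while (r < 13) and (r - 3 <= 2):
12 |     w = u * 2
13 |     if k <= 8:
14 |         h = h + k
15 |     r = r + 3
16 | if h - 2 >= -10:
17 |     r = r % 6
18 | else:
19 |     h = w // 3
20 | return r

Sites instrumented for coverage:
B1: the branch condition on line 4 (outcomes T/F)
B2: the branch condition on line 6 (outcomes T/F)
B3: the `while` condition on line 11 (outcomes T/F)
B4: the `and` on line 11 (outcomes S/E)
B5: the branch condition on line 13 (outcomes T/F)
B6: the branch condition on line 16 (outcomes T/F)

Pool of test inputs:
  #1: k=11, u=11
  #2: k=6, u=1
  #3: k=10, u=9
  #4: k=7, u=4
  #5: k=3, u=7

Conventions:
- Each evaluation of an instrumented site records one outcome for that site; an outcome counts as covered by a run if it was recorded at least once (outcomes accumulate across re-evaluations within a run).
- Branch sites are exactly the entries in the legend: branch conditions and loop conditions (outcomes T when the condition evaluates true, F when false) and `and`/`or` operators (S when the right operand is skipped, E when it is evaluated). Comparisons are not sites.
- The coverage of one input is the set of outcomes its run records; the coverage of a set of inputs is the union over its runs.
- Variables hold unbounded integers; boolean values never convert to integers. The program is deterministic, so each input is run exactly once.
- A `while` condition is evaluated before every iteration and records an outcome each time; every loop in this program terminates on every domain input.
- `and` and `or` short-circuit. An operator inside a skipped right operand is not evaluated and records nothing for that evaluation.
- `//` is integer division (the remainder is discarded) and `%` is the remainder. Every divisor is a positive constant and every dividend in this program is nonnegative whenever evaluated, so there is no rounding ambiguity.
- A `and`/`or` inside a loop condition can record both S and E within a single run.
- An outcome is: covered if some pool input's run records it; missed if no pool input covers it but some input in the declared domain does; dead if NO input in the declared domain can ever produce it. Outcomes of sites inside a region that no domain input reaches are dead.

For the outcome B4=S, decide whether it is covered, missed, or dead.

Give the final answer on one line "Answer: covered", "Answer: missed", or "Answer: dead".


no pool input records B4=S
checking all 99 inputs in the declared domain: B4=S is never recorded -> dead
Answer: dead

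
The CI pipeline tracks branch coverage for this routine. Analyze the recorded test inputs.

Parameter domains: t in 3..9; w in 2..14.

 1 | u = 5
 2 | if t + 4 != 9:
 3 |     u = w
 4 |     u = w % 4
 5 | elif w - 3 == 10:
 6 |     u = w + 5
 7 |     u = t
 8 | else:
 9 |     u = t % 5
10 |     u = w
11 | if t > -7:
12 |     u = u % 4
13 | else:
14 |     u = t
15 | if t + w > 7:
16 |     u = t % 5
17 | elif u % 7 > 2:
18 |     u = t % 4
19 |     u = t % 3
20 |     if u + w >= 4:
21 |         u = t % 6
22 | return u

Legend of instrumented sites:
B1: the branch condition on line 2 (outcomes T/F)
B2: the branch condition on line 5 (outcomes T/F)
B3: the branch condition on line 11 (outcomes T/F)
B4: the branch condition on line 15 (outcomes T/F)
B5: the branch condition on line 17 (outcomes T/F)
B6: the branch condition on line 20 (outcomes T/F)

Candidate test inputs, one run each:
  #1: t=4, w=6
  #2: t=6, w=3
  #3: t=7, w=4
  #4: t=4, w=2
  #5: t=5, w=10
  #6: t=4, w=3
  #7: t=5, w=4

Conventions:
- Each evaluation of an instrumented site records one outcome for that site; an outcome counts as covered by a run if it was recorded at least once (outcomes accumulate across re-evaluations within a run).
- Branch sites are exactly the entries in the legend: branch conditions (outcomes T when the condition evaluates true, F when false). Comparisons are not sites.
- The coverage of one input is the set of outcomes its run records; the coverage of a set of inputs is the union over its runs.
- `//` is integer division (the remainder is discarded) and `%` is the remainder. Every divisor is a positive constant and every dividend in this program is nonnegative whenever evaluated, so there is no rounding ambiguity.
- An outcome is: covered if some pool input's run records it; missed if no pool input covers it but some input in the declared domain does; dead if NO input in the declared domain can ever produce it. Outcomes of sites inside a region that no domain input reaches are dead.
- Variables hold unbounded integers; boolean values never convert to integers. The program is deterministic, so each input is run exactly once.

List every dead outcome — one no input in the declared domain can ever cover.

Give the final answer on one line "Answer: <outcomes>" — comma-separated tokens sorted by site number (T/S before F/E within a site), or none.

exhaustive pass over the 91-input domain:
  B3=F: no domain input ever produces it -> dead
  reachable outcomes have witnesses, e.g. B1=T (e.g. t=3, w=2), B1=F (e.g. t=5, w=2), B2=T (e.g. t=5, w=13), B2=F (e.g. t=5, w=2)

Answer: B3=F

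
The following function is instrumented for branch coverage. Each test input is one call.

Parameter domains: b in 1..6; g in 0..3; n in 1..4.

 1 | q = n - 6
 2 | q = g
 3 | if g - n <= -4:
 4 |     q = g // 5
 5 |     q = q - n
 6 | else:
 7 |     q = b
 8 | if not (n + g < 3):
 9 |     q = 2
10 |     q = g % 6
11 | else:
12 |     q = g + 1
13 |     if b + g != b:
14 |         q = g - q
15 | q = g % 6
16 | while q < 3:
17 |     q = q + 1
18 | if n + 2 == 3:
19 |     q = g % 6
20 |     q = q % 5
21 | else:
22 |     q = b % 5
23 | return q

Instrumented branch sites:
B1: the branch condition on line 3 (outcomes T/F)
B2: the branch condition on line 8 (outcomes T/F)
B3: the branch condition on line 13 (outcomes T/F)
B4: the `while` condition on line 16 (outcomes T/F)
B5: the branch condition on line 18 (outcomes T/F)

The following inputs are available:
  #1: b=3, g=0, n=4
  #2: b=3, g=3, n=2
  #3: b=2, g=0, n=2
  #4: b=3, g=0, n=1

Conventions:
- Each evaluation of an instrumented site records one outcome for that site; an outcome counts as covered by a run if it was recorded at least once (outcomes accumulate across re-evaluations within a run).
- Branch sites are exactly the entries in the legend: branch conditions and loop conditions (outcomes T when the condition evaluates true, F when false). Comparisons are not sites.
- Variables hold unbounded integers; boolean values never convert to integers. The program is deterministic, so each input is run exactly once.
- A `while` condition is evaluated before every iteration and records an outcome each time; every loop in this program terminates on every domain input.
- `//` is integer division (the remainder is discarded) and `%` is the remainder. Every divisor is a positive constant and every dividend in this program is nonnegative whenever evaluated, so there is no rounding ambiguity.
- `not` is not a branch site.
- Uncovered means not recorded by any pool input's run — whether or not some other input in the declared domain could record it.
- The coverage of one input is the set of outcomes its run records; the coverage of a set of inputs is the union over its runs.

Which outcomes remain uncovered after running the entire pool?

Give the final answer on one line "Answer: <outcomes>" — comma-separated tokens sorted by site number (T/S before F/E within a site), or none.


input #1 (b=3, g=0, n=4): events B1->T, B2->T, B4->T, B4->T, B4->T, B4->F, B5->F; covers B1=T, B2=T, B4=T, B4=F, B5=F
input #2 (b=3, g=3, n=2): events B1->F, B2->T, B4->F, B5->F; covers B1=F, B2=T, B4=F, B5=F
input #3 (b=2, g=0, n=2): events B1->F, B2->F, B3->F, B4->T, B4->T, B4->T, B4->F, B5->F; covers B1=F, B2=F, B3=F, B4=T, B4=F, B5=F
input #4 (b=3, g=0, n=1): events B1->F, B2->F, B3->F, B4->T, B4->T, B4->T, B4->F, B5->T; covers B1=F, B2=F, B3=F, B4=T, B4=F, B5=T
union over the pool: B1=T, B1=F, B2=T, B2=F, B3=F, B4=T, B4=F, B5=T, B5=F
uncovered (1 of 10): B3=T
Answer: B3=T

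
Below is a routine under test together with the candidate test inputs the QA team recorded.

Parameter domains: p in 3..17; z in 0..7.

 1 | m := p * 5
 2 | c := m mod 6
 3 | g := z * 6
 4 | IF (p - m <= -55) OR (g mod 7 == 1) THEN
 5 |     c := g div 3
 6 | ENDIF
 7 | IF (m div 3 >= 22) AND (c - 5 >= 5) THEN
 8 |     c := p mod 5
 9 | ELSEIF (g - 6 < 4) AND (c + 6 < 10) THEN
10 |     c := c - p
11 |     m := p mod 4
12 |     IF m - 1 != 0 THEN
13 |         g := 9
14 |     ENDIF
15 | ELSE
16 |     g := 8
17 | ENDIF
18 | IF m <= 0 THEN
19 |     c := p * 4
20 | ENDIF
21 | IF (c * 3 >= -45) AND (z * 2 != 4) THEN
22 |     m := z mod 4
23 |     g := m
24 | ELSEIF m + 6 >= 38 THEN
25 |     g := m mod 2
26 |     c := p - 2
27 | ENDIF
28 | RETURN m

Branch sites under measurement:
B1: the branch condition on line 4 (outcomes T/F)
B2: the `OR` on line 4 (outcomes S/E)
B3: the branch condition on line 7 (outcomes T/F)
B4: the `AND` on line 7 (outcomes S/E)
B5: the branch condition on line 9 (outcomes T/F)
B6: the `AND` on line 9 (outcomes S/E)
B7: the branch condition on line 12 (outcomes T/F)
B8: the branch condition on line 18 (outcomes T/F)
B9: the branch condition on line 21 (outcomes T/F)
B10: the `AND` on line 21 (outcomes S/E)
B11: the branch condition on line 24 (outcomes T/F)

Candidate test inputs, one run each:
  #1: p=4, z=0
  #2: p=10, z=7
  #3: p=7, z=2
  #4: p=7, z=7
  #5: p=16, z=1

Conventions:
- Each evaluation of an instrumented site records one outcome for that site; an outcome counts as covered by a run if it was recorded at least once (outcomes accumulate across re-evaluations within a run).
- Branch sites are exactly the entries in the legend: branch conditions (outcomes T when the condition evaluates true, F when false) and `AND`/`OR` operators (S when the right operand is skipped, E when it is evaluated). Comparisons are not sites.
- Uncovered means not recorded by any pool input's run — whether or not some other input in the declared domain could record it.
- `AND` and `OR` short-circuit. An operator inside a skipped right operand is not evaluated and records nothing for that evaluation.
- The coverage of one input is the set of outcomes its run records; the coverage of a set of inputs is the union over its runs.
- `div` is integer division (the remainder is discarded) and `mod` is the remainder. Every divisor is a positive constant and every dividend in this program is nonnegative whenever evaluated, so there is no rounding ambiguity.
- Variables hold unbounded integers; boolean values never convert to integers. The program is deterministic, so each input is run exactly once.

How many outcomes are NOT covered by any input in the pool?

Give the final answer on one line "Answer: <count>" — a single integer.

input #1, p=4, z=0: events B2->E, B1->F, B4->S, B3->F, B6->E, B5->T, B7->T, B8->T, B10->E, B9->T; outcomes B1=F, B2=E, B3=F, B4=S, B5=T, B6=E, B7=T, B8=T, B9=T, B10=E
input #2, p=10, z=7: events B2->E, B1->F, B4->S, B3->F, B6->S, B5->F, B8->F, B10->E, B9->T; outcomes B1=F, B2=E, B3=F, B4=S, B5=F, B6=S, B8=F, B9=T, B10=E
input #3, p=7, z=2: events B2->E, B1->F, B4->S, B3->F, B6->S, B5->F, B8->F, B10->E, B9->F, B11->T; outcomes B1=F, B2=E, B3=F, B4=S, B5=F, B6=S, B8=F, B9=F, B10=E, B11=T
input #4, p=7, z=7: events B2->E, B1->F, B4->S, B3->F, B6->S, B5->F, B8->F, B10->E, B9->T; outcomes B1=F, B2=E, B3=F, B4=S, B5=F, B6=S, B8=F, B9=T, B10=E
input #5, p=16, z=1: events B2->S, B1->T, B4->E, B3->F, B6->E, B5->T, B7->T, B8->T, B10->E, B9->T; outcomes B1=T, B2=S, B3=F, B4=E, B5=T, B6=E, B7=T, B8=T, B9=T, B10=E
union over the pool: B1=T, B1=F, B2=S, B2=E, B3=F, B4=S, B4=E, B5=T, B5=F, B6=S, B6=E, B7=T, B8=T, B8=F, B9=T, B9=F, B10=E, B11=T
uncovered (4 of 22): B3=T, B7=F, B10=S, B11=F

Answer: 4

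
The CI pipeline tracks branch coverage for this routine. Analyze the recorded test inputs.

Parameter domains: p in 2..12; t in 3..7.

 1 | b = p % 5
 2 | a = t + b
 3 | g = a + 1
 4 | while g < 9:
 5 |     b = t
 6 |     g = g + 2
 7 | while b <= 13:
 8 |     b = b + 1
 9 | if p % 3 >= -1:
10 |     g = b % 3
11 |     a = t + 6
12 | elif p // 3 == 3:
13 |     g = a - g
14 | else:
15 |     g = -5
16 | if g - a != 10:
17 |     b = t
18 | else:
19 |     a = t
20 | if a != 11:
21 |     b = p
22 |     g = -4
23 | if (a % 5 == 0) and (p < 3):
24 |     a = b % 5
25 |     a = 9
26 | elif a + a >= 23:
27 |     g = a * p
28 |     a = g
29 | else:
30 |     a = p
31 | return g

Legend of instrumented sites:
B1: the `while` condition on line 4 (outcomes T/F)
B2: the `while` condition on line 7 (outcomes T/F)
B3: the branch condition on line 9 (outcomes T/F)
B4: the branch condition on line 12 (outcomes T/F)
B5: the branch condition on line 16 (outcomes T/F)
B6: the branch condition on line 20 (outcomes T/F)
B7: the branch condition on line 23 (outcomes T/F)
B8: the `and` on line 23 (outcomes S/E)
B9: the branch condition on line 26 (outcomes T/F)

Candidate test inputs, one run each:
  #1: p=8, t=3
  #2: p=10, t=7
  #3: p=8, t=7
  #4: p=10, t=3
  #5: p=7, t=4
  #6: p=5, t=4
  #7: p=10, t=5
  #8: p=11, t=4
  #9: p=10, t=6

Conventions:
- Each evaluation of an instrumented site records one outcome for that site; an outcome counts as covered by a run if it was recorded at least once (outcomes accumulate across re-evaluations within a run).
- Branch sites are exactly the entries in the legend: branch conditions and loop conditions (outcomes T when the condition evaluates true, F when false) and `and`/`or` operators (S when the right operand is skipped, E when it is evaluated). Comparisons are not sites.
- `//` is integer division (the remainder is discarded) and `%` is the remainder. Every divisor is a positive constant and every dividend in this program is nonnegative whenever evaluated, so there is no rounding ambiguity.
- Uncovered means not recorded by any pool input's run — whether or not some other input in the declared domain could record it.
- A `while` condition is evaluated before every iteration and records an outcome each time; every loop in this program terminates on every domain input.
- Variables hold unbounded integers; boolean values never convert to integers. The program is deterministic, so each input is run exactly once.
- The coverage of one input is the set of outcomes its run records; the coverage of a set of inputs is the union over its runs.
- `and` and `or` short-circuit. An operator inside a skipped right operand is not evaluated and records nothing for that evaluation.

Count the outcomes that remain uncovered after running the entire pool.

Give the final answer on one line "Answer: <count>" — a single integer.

input #1, p=8, t=3: events B1->T, B1->F, B2->T, B2->T, B2->T, B2->T, B2->T, B2->T, B2->T, B2->T, B2->T, B2->T, B2->T, B2->F, ...; outcomes B1=T, B1=F, B2=T, B2=F, B3=T, B5=T, B6=T, B7=F, B8=S, B9=F
input #2, p=10, t=7: events B1->T, B1->F, B2->T, B2->T, B2->T, B2->T, B2->T, B2->T, B2->T, B2->F, B3->T, B5->T, B6->T, B8->S, ...; outcomes B1=T, B1=F, B2=T, B2=F, B3=T, B5=T, B6=T, B7=F, B8=S, B9=T
input #3, p=8, t=7: events B1->F, B2->T, B2->T, B2->T, B2->T, B2->T, B2->T, B2->T, B2->T, B2->T, B2->T, B2->T, B2->F, B3->T, ...; outcomes B1=F, B2=T, B2=F, B3=T, B5=T, B6=T, B7=F, B8=S, B9=T
input #4, p=10, t=3: events B1->T, B1->T, B1->T, B1->F, B2->T, B2->T, B2->T, B2->T, B2->T, B2->T, B2->T, B2->T, B2->T, B2->T, ...; outcomes B1=T, B1=F, B2=T, B2=F, B3=T, B5=T, B6=T, B7=F, B8=S, B9=F
input #5, p=7, t=4: events B1->T, B1->F, B2->T, B2->T, B2->T, B2->T, B2->T, B2->T, B2->T, B2->T, B2->T, B2->T, B2->F, B3->T, ...; outcomes B1=T, B1=F, B2=T, B2=F, B3=T, B5=T, B6=T, B7=F, B8=E, B9=F
input #6, p=5, t=4: events B1->T, B1->T, B1->F, B2->T, B2->T, B2->T, B2->T, B2->T, B2->T, B2->T, B2->T, B2->T, B2->T, B2->F, ...; outcomes B1=T, B1=F, B2=T, B2=F, B3=T, B5=T, B6=T, B7=F, B8=E, B9=F
input #7, p=10, t=5: events B1->T, B1->T, B1->F, B2->T, B2->T, B2->T, B2->T, B2->T, B2->T, B2->T, B2->T, B2->T, B2->F, B3->T, ...; outcomes B1=T, B1=F, B2=T, B2=F, B3=T, B5=T, B6=F, B7=F, B8=S, B9=F
input #8, p=11, t=4: events B1->T, B1->T, B1->F, B2->T, B2->T, B2->T, B2->T, B2->T, B2->T, B2->T, B2->T, B2->T, B2->T, B2->F, ...; outcomes B1=T, B1=F, B2=T, B2=F, B3=T, B5=T, B6=T, B7=F, B8=E, B9=F
input #9, p=10, t=6: events B1->T, B1->F, B2->T, B2->T, B2->T, B2->T, B2->T, B2->T, B2->T, B2->T, B2->F, B3->T, B5->T, B6->T, ...; outcomes B1=T, B1=F, B2=T, B2=F, B3=T, B5=T, B6=T, B7=F, B8=S, B9=T
union over the pool: B1=T, B1=F, B2=T, B2=F, B3=T, B5=T, B6=T, B6=F, B7=F, B8=S, B8=E, B9=T, B9=F
uncovered (5 of 18): B3=F, B4=T, B4=F, B5=F, B7=T

Answer: 5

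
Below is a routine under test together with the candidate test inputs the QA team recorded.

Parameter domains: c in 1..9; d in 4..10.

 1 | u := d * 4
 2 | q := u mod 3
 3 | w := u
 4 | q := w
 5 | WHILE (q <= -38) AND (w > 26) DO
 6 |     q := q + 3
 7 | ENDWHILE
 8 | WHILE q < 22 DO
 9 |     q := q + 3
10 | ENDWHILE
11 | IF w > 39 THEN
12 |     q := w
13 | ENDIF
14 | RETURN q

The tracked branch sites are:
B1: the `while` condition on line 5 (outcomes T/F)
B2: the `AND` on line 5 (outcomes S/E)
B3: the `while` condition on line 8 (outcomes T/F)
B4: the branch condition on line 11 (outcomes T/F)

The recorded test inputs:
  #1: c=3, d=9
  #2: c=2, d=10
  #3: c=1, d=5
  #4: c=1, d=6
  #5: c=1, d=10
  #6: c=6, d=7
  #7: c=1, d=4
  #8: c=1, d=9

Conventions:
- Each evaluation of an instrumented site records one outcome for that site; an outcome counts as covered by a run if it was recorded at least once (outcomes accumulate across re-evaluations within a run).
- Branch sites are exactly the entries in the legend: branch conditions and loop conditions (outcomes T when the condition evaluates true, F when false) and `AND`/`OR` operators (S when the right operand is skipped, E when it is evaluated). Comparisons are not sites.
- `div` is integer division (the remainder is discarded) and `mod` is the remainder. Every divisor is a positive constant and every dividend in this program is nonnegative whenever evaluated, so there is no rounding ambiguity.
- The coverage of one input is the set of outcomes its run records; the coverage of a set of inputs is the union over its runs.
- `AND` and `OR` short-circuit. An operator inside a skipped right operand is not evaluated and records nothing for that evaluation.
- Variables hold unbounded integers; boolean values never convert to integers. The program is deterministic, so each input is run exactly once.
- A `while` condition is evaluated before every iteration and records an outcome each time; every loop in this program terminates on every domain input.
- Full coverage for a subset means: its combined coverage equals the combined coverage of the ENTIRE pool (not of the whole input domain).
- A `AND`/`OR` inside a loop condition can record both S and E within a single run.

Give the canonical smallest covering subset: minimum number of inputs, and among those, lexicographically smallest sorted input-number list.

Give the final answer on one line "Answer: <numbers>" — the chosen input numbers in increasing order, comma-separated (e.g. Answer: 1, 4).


run #1 (c=3, d=9) runs B2->S, B1->F, B3->F, B4->F; records B1=F, B2=S, B3=F, B4=F
run #2 (c=2, d=10) runs B2->S, B1->F, B3->F, B4->T; records B1=F, B2=S, B3=F, B4=T
run #3 (c=1, d=5) runs B2->S, B1->F, B3->T, B3->F, B4->F; records B1=F, B2=S, B3=T, B3=F, B4=F
run #4 (c=1, d=6) runs B2->S, B1->F, B3->F, B4->F; records B1=F, B2=S, B3=F, B4=F
run #5 (c=1, d=10) runs B2->S, B1->F, B3->F, B4->T; records B1=F, B2=S, B3=F, B4=T
run #6 (c=6, d=7) runs B2->S, B1->F, B3->F, B4->F; records B1=F, B2=S, B3=F, B4=F
run #7 (c=1, d=4) runs B2->S, B1->F, B3->T, B3->T, B3->F, B4->F; records B1=F, B2=S, B3=T, B3=F, B4=F
run #8 (c=1, d=9) runs B2->S, B1->F, B3->F, B4->F; records B1=F, B2=S, B3=F, B4=F
the full pool covers 6 outcomes: B1=F, B2=S, B3=T, B3=F, B4=T, B4=F
checked all size-1 subsets: none covers 6 outcomes (max 5/6)
size 2: inputs {2, 3} cover all 6 outcomes, and no lexicographically smaller subset of this size does
Answer: 2, 3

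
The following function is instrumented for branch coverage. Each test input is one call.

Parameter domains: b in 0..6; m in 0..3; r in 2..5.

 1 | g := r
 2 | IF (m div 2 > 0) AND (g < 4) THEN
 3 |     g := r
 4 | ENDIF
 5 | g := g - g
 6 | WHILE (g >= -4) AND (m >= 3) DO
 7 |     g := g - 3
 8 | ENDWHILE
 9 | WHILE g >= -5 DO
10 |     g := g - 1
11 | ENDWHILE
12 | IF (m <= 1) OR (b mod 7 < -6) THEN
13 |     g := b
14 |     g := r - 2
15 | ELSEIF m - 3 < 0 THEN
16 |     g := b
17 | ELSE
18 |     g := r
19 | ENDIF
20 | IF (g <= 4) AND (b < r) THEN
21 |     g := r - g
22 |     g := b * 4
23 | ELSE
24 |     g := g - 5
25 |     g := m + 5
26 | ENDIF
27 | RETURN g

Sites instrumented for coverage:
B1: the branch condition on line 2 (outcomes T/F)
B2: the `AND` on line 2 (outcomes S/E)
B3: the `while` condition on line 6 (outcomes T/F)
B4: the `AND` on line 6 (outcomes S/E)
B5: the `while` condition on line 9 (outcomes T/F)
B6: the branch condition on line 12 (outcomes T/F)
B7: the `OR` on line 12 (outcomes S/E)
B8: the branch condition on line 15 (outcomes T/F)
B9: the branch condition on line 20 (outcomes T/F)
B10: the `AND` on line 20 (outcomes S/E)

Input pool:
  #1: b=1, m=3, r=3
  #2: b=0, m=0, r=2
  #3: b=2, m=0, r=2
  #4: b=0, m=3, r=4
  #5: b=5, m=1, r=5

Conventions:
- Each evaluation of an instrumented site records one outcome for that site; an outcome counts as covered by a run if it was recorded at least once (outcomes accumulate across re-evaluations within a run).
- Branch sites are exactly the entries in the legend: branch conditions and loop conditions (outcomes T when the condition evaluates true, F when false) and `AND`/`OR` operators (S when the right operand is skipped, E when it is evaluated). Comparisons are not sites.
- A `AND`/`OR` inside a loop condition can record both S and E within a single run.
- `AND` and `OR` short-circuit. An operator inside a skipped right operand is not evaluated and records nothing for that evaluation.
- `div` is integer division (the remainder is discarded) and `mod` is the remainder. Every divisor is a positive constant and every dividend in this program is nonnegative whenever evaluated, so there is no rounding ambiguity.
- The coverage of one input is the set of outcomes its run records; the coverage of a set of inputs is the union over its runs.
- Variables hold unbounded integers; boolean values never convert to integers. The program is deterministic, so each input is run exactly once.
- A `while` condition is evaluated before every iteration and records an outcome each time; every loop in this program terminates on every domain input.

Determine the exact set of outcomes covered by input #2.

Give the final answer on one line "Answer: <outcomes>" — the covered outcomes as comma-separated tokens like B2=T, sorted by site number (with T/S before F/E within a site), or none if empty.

Tracing the run of input #2 (b=0, m=0, r=2):
  B2->S, B1->F, B4->E, B3->F, B5->T, B5->T, B5->T, B5->T, B5->T, B5->T
  B5->F, B7->S, B6->T, B10->E, B9->T
as a set, this run covers: B1=F, B2=S, B3=F, B4=E, B5=T, B5=F, B6=T, B7=S, B9=T, B10=E

Answer: B1=F, B2=S, B3=F, B4=E, B5=T, B5=F, B6=T, B7=S, B9=T, B10=E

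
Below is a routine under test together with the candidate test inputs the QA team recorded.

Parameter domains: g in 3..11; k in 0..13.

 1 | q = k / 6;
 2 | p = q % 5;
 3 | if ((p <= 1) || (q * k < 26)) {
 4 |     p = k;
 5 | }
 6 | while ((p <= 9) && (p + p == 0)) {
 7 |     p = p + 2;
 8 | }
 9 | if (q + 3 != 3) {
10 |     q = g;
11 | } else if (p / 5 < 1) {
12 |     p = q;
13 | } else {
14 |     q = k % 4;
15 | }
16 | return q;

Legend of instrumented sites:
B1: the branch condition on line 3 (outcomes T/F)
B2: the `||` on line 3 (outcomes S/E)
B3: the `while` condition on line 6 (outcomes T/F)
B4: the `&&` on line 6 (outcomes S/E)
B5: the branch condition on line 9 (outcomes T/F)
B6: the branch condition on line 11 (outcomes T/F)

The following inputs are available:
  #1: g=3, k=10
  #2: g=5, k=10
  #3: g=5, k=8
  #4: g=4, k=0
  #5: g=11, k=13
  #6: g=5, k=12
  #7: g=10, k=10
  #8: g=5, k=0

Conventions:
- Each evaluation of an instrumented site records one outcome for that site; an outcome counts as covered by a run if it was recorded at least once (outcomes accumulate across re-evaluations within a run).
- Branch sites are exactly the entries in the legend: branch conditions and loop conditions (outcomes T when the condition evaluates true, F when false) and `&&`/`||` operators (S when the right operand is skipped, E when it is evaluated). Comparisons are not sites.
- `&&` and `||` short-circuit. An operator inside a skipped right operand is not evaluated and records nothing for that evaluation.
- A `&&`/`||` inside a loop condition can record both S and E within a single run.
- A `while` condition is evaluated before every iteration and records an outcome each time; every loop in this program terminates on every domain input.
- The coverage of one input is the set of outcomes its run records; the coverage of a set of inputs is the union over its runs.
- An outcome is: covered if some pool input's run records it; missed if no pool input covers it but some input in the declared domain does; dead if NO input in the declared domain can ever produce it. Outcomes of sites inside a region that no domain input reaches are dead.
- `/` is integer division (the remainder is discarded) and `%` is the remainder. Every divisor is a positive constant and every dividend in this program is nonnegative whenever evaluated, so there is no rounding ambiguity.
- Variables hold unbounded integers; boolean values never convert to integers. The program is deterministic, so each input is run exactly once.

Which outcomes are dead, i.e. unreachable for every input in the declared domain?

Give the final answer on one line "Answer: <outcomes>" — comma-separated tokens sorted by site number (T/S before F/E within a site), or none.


exhaustive pass over the 126-input domain:
  reachable outcomes have witnesses, e.g. B1=T (e.g. g=3, k=0), B1=F (e.g. g=3, k=13), B2=S (e.g. g=3, k=0), B2=E (e.g. g=3, k=12)
Answer: none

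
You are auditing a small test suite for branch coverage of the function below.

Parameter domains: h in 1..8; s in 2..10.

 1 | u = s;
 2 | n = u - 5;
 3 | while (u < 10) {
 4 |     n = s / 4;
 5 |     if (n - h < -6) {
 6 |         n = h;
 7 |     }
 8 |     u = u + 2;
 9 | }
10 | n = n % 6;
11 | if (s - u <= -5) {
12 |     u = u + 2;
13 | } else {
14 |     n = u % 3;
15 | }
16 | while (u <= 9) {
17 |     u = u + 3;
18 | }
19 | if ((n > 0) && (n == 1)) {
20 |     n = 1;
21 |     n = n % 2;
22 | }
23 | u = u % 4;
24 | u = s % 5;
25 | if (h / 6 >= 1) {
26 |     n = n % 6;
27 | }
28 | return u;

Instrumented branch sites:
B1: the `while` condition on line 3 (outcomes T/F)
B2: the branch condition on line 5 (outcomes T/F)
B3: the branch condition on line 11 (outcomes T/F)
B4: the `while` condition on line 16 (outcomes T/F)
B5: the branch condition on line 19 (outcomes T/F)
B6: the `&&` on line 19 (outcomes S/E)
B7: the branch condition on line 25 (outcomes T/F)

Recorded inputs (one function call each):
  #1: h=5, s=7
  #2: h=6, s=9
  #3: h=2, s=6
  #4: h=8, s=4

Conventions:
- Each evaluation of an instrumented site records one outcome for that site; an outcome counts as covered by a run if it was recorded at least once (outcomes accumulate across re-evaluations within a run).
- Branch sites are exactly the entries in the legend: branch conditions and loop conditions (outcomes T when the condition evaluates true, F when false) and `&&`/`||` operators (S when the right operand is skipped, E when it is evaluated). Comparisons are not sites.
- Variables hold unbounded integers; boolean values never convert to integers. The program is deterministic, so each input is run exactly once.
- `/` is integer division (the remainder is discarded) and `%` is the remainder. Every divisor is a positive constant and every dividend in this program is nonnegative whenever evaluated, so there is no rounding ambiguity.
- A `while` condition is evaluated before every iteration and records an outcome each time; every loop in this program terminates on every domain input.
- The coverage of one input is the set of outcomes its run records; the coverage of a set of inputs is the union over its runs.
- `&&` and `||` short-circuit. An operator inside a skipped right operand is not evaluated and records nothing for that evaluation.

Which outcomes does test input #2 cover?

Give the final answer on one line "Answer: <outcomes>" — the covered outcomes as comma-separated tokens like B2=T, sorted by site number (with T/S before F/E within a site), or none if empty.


Event log for input #2 (h=6, s=9):
  B1->T, B2->F, B1->F, B3->F, B4->F, B6->E, B5->F, B7->T
collecting distinct outcomes: B1=T, B1=F, B2=F, B3=F, B4=F, B5=F, B6=E, B7=T
Answer: B1=T, B1=F, B2=F, B3=F, B4=F, B5=F, B6=E, B7=T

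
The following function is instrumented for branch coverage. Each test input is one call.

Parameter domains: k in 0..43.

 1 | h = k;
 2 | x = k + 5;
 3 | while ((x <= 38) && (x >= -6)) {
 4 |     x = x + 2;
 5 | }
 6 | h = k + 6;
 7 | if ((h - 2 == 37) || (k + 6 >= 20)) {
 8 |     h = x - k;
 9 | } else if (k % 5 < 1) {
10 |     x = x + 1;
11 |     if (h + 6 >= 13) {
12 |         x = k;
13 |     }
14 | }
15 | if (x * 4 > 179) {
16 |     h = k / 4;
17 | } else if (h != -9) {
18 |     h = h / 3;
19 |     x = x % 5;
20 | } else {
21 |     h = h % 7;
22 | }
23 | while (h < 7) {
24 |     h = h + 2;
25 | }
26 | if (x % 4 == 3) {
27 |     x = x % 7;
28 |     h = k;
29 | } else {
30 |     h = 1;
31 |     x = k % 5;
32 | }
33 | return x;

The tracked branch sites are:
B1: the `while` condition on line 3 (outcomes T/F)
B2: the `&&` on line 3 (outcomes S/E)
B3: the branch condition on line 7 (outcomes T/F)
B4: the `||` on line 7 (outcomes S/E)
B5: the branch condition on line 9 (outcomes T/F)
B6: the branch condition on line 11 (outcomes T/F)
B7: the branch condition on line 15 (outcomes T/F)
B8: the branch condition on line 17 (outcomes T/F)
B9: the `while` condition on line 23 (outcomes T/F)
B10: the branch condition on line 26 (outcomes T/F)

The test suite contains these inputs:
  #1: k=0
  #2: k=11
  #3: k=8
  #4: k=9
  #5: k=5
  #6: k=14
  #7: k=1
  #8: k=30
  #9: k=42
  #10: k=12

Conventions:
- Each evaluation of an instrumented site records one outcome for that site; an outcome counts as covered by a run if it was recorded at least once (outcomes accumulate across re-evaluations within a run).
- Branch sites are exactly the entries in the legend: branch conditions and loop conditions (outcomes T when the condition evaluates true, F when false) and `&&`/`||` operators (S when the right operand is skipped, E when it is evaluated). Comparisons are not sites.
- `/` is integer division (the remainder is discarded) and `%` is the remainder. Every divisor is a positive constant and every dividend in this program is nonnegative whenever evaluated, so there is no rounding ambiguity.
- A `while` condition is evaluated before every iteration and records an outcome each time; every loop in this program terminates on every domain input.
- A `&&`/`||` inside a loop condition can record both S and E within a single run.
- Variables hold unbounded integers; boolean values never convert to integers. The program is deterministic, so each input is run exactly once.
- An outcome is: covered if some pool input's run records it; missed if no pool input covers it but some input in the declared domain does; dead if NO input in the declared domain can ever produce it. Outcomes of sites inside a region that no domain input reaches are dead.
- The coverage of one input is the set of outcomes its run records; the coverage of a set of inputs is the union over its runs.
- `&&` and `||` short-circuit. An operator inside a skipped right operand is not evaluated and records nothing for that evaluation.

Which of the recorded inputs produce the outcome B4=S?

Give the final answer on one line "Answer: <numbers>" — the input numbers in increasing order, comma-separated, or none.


input #1 (k=0): does not record B4=S
input #2 (k=11): does not record B4=S
input #3 (k=8): does not record B4=S
input #4 (k=9): does not record B4=S
input #5 (k=5): does not record B4=S
input #6 (k=14): does not record B4=S
input #7 (k=1): does not record B4=S
input #8 (k=30): does not record B4=S
input #9 (k=42): does not record B4=S
input #10 (k=12): does not record B4=S
Answer: none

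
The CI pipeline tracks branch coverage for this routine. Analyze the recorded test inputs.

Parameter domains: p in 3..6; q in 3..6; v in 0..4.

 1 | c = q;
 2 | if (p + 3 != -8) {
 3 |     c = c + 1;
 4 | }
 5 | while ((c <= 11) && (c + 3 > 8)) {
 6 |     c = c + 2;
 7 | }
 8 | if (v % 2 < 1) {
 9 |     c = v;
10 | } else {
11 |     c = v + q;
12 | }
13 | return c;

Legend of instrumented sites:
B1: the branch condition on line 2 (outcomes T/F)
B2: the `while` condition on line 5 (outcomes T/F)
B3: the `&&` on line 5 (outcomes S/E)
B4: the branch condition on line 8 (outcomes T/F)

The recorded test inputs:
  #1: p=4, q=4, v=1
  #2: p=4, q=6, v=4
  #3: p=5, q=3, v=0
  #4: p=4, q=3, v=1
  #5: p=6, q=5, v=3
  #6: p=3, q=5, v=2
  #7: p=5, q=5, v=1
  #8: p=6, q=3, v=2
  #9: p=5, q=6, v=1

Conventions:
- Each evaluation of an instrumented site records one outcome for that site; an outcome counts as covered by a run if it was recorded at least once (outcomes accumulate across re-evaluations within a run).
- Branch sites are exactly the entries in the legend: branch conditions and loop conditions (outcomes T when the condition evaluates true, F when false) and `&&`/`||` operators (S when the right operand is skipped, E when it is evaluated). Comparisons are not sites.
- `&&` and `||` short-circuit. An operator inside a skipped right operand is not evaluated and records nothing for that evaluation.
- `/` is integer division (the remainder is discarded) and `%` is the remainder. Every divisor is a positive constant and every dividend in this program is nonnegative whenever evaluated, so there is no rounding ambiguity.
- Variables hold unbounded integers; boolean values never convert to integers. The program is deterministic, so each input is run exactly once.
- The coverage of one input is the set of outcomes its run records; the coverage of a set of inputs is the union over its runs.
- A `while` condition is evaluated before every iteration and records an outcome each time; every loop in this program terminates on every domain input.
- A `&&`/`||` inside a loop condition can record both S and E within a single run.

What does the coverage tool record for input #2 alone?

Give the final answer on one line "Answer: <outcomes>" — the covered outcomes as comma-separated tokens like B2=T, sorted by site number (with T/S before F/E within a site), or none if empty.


Running input #2 (p=4, q=6, v=4), event by event:
  B1->T, B3->E, B2->T, B3->E, B2->T, B3->E, B2->T, B3->S, B2->F, B4->T
collecting distinct outcomes: B1=T, B2=T, B2=F, B3=S, B3=E, B4=T
Answer: B1=T, B2=T, B2=F, B3=S, B3=E, B4=T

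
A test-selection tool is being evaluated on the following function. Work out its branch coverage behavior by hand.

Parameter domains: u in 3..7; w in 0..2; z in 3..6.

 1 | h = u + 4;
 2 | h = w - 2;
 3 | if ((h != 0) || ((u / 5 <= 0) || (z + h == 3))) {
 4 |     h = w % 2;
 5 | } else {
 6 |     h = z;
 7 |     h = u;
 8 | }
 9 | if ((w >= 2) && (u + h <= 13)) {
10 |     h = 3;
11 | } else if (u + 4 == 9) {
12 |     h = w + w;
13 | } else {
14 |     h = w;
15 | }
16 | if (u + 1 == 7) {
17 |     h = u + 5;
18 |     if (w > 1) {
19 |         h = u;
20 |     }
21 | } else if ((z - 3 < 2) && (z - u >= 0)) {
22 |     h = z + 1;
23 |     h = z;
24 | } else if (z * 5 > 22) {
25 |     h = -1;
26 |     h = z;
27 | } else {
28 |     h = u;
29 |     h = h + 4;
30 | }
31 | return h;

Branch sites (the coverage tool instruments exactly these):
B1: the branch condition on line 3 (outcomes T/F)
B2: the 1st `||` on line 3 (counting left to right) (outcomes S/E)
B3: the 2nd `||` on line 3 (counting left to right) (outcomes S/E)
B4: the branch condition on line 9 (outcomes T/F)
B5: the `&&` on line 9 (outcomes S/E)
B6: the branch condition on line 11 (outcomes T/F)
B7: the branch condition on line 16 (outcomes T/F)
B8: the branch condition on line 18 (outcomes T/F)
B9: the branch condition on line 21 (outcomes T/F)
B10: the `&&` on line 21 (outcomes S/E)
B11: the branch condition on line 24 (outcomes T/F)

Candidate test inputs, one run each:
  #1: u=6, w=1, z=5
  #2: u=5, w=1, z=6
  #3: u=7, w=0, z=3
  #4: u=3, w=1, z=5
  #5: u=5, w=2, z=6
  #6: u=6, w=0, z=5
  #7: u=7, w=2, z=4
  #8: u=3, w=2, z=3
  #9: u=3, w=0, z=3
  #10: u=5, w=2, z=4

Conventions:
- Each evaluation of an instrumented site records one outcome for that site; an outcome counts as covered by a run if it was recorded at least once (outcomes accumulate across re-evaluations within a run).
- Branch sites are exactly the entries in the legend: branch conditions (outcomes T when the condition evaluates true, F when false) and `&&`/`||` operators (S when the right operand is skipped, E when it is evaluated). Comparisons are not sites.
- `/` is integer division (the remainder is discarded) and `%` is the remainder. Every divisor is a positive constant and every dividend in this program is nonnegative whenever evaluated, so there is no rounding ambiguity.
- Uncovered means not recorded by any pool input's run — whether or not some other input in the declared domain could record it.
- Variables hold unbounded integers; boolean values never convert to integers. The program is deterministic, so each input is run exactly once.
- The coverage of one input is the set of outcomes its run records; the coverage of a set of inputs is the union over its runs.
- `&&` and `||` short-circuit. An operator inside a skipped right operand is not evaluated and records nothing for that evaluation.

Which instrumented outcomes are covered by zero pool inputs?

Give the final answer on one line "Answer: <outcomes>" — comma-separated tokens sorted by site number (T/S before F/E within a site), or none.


input #1 (u=6, w=1, z=5): covers B1=T, B2=S, B4=F, B5=S, B6=F, B7=T, B8=F
input #2 (u=5, w=1, z=6): covers B1=T, B2=S, B4=F, B5=S, B6=T, B7=F, B9=F, B10=S, B11=T
input #3 (u=7, w=0, z=3): covers B1=T, B2=S, B4=F, B5=S, B6=F, B7=F, B9=F, B10=E, B11=F
input #4 (u=3, w=1, z=5): covers B1=T, B2=S, B4=F, B5=S, B6=F, B7=F, B9=F, B10=S, B11=T
input #5 (u=5, w=2, z=6): covers B1=F, B2=E, B3=E, B4=T, B5=E, B7=F, B9=F, B10=S, B11=T
input #6 (u=6, w=0, z=5): covers B1=T, B2=S, B4=F, B5=S, B6=F, B7=T, B8=F
input #7 (u=7, w=2, z=4): covers B1=F, B2=E, B3=E, B4=F, B5=E, B6=F, B7=F, B9=F, B10=E, B11=F
input #8 (u=3, w=2, z=3): covers B1=T, B2=E, B3=S, B4=T, B5=E, B7=F, B9=T, B10=E
input #9 (u=3, w=0, z=3): covers B1=T, B2=S, B4=F, B5=S, B6=F, B7=F, B9=T, B10=E
input #10 (u=5, w=2, z=4): covers B1=F, B2=E, B3=E, B4=T, B5=E, B7=F, B9=F, B10=E, B11=F
union over the pool: B1=T, B1=F, B2=S, B2=E, B3=S, B3=E, B4=T, B4=F, B5=S, B5=E, B6=T, B6=F, B7=T, B7=F, B8=F, B9=T, B9=F, B10=S, B10=E, B11=T, B11=F
uncovered (1 of 22): B8=T
Answer: B8=T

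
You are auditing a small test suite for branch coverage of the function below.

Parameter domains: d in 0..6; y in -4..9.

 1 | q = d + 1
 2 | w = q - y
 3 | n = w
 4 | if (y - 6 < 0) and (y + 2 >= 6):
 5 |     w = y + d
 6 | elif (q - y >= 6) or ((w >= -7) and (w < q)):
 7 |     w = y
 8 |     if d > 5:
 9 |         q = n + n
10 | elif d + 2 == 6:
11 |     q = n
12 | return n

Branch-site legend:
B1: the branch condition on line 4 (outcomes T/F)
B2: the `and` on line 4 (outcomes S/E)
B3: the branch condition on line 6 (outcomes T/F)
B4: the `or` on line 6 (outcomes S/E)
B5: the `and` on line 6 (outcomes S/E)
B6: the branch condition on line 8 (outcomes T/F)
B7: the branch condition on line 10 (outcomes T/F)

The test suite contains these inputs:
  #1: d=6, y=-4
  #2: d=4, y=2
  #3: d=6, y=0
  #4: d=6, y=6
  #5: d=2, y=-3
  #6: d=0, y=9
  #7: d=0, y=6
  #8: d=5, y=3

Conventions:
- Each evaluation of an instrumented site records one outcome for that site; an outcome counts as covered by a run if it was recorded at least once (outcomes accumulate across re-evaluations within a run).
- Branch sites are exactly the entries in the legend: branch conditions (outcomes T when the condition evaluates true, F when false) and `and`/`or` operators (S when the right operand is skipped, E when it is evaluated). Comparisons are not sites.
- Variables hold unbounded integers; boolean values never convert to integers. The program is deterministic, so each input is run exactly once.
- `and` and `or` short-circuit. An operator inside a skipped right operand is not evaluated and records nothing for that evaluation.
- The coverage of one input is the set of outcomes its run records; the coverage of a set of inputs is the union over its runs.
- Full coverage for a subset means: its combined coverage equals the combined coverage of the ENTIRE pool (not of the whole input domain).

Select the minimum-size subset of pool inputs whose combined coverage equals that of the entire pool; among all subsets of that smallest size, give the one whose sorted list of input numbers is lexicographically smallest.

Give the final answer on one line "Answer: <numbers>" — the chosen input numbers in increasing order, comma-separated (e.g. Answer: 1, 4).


run #1 (d=6, y=-4) runs B2->E, B1->F, B4->S, B3->T, B6->T; records B1=F, B2=E, B3=T, B4=S, B6=T
run #2 (d=4, y=2) runs B2->E, B1->F, B4->E, B5->E, B3->T, B6->F; records B1=F, B2=E, B3=T, B4=E, B5=E, B6=F
run #3 (d=6, y=0) runs B2->E, B1->F, B4->S, B3->T, B6->T; records B1=F, B2=E, B3=T, B4=S, B6=T
run #4 (d=6, y=6) runs B2->S, B1->F, B4->E, B5->E, B3->T, B6->T; records B1=F, B2=S, B3=T, B4=E, B5=E, B6=T
run #5 (d=2, y=-3) runs B2->E, B1->F, B4->S, B3->T, B6->F; records B1=F, B2=E, B3=T, B4=S, B6=F
run #6 (d=0, y=9) runs B2->S, B1->F, B4->E, B5->S, B3->F, B7->F; records B1=F, B2=S, B3=F, B4=E, B5=S, B7=F
run #7 (d=0, y=6) runs B2->S, B1->F, B4->E, B5->E, B3->T, B6->F; records B1=F, B2=S, B3=T, B4=E, B5=E, B6=F
run #8 (d=5, y=3) runs B2->E, B1->F, B4->E, B5->E, B3->T, B6->F; records B1=F, B2=E, B3=T, B4=E, B5=E, B6=F
union over all inputs: B1=F, B2=S, B2=E, B3=T, B3=F, B4=S, B4=E, B5=S, B5=E, B6=T, B6=F, B7=F (12 outcomes)
every size-1 subset falls short of the 12 outcomes (best: 6/12)
every size-2 subset falls short of the 12 outcomes (best: 10/12)
at size 3, {1, 2, 6} reaches all 12 outcomes; every lexicographically earlier size-3 subset fails
Answer: 1, 2, 6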